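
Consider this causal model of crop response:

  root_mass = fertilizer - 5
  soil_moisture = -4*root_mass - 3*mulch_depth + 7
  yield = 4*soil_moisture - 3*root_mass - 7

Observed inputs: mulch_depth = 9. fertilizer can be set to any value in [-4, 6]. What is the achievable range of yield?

-106 to 84

Substituting into the soil_moisture equation gives soil_moisture = -4*fertilizer.
Substituting into the yield equation gives yield = -19*fertilizer + 8.
Linear in fertilizer, so extremes are at the endpoints: fertilizer = -4 gives yield = 84; fertilizer = 6 gives yield = -106.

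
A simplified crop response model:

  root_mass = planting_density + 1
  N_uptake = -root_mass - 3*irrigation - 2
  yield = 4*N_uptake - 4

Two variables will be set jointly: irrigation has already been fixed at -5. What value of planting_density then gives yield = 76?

With irrigation held at -5:
Substituting into the N_uptake equation gives N_uptake = -planting_density + 12.
This gives yield = -4*planting_density + 44.
Solve -4*planting_density + 44 = 76: planting_density = (76 - 44) / -4 = -8.

planting_density = -8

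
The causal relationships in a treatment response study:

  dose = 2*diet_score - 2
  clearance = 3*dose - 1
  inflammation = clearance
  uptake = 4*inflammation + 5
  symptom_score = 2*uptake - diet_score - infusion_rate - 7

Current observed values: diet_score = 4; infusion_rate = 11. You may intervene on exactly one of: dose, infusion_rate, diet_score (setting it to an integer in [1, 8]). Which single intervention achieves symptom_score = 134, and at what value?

set infusion_rate = 1

Intervening on dose: symptom_score = 24*dose - 20. Reaching 134 requires dose = 77/12, not an integer.
Intervening on infusion_rate: with other inputs at their observed values, symptom_score = -infusion_rate + 135. Solving for 134 gives infusion_rate = 1, within [1, 8].
Intervening on diet_score: symptom_score = 47*diet_score - 64. Reaching 134 requires diet_score = 198/47, not an integer.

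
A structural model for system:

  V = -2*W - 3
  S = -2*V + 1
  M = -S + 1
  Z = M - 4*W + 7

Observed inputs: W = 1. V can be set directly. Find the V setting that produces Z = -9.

V = -6

Intervening on V fixes its value directly, overriding its dependence on W.
Substituting into the M equation gives M = 2*V.
This gives Z = 2*V + 3.
Solve 2*V + 3 = -9: V = (-9 - 3) / 2 = -6.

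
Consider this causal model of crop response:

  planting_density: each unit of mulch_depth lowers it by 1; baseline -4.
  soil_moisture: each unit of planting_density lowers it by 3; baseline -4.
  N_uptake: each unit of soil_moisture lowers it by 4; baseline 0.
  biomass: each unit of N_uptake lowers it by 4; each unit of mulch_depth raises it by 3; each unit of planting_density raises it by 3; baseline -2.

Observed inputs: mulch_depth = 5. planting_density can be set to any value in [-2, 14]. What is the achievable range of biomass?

Intervening on planting_density fixes its value directly, overriding its dependence on mulch_depth.
Substituting into the N_uptake equation gives N_uptake = 12*planting_density + 16.
Substituting into the biomass equation gives biomass = -45*planting_density - 51.
Linear in planting_density, so extremes are at the endpoints: planting_density = -2 gives biomass = 39; planting_density = 14 gives biomass = -681.

-681 to 39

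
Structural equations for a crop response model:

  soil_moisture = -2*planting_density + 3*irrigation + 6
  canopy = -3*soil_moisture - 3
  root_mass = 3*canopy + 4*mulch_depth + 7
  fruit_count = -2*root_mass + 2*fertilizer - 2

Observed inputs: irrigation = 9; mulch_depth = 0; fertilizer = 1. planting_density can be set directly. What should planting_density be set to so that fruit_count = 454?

Substituting into the soil_moisture equation gives soil_moisture = -2*planting_density + 33.
Substituting into the canopy equation gives canopy = 6*planting_density - 102.
Substituting into the root_mass equation gives root_mass = 18*planting_density - 299.
So fruit_count = -36*planting_density + 598.
Solve -36*planting_density + 598 = 454: planting_density = (454 - 598) / -36 = 4.

planting_density = 4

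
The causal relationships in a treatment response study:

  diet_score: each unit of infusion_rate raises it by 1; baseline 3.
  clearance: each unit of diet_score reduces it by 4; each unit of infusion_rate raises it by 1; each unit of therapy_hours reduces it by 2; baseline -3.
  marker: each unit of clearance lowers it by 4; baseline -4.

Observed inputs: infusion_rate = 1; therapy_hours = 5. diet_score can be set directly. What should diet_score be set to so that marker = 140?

Intervening on diet_score fixes its value directly, overriding its dependence on infusion_rate.
Substituting into the clearance equation gives clearance = -4*diet_score - 12.
So marker = 16*diet_score + 44.
Solve 16*diet_score + 44 = 140: diet_score = (140 - 44) / 16 = 6.

diet_score = 6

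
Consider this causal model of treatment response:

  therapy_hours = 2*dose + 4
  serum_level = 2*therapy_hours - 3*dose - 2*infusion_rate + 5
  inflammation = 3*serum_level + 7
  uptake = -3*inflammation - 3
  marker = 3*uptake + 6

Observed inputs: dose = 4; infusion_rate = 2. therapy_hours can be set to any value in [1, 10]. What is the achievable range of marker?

Intervening on therapy_hours fixes its value directly, overriding its dependence on dose.
Substituting into the serum_level equation gives serum_level = 2*therapy_hours - 11.
Substituting into the inflammation equation gives inflammation = 6*therapy_hours - 26.
Substituting into the uptake equation gives uptake = -18*therapy_hours + 75.
Substituting into the marker equation gives marker = -54*therapy_hours + 231.
Linear in therapy_hours, so extremes are at the endpoints: therapy_hours = 1 gives marker = 177; therapy_hours = 10 gives marker = -309.

-309 to 177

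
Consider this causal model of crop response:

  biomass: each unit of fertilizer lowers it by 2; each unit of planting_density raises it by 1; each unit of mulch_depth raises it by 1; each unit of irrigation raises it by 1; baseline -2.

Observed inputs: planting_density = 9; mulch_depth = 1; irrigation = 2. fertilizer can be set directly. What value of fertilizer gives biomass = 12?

Substituting into the biomass equation gives biomass = -2*fertilizer + 10.
Solve -2*fertilizer + 10 = 12: fertilizer = (12 - 10) / -2 = -1.

fertilizer = -1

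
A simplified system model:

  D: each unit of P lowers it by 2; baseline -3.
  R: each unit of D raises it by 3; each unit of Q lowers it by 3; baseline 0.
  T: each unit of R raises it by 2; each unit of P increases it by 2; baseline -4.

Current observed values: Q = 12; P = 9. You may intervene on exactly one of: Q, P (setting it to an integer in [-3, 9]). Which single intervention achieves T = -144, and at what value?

Intervening on Q: T = -6*Q - 112. Reaching -144 requires Q = 16/3, not an integer.
Intervening on P: with other inputs at their observed values, T = -10*P - 94. Solving for -144 gives P = 5, within [-3, 9].

set P = 5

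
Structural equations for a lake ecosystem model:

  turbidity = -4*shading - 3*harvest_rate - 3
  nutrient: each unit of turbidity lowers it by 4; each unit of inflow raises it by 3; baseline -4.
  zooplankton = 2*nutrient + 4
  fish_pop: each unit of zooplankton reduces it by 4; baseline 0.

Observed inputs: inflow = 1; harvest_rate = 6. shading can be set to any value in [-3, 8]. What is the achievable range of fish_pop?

-1704 to -296

Substituting into the turbidity equation gives turbidity = -4*shading - 21.
Substituting into the nutrient equation gives nutrient = 16*shading + 83.
zooplankton becomes 32*shading + 170.
fish_pop becomes -128*shading - 680.
Linear in shading, so extremes are at the endpoints: shading = -3 gives fish_pop = -296; shading = 8 gives fish_pop = -1704.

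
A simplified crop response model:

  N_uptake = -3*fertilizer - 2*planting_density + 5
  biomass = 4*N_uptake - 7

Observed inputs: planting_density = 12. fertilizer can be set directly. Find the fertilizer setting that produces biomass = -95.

fertilizer = 1

Substituting into the N_uptake equation gives N_uptake = -3*fertilizer - 19.
Substituting into the biomass equation gives biomass = -12*fertilizer - 83.
Solve -12*fertilizer - 83 = -95: fertilizer = (-95 + 83) / -12 = 1.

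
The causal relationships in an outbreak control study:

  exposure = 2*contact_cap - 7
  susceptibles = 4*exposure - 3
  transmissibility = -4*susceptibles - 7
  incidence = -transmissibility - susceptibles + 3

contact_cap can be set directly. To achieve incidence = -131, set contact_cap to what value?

Substituting into the susceptibles equation gives susceptibles = 8*contact_cap - 31.
This gives transmissibility = -32*contact_cap + 117.
This gives incidence = 24*contact_cap - 83.
Solve 24*contact_cap - 83 = -131: contact_cap = (-131 + 83) / 24 = -2.

contact_cap = -2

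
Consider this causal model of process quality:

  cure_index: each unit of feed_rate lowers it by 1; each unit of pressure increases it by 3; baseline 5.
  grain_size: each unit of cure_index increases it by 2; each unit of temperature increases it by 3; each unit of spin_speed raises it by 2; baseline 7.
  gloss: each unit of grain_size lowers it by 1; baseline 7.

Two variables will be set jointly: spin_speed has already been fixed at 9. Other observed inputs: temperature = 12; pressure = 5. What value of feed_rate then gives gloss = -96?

With spin_speed held at 9:
Substituting into the cure_index equation gives cure_index = -feed_rate + 20.
So grain_size = -2*feed_rate + 101.
Substituting into the gloss equation gives gloss = 2*feed_rate - 94.
Solve 2*feed_rate - 94 = -96: feed_rate = (-96 + 94) / 2 = -1.

feed_rate = -1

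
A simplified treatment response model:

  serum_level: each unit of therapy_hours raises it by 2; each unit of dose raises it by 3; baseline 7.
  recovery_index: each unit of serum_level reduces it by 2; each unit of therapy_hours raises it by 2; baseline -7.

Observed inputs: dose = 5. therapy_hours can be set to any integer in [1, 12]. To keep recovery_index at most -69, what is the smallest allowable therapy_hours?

Substituting into the serum_level equation gives serum_level = 2*therapy_hours + 22.
This gives recovery_index = -2*therapy_hours - 51.
Require -2*therapy_hours - 51 ≤ -69, so therapy_hours ≥ 9.
The smallest integer in [1, 12] satisfying this is 9.

therapy_hours = 9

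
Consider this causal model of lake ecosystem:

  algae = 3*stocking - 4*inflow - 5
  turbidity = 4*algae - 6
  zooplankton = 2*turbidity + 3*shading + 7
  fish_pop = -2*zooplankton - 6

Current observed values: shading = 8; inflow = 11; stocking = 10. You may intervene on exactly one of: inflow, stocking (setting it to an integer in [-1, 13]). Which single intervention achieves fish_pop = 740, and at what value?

Intervening on inflow: fish_pop = 64*inflow - 444. Reaching 740 requires inflow = 37/2, not an integer.
Intervening on stocking: with other inputs at their observed values, fish_pop = -48*stocking + 740. Solving for 740 gives stocking = 0, within [-1, 13].

set stocking = 0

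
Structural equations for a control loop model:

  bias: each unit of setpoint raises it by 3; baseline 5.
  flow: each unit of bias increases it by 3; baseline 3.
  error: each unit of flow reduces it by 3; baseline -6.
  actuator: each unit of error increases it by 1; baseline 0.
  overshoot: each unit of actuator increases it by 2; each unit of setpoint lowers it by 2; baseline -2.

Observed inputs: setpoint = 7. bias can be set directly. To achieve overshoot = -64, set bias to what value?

Intervening on bias fixes its value directly, overriding its dependence on setpoint.
Substituting into the error equation gives error = -9*bias - 15.
Substituting into the actuator equation gives actuator = -9*bias - 15.
This gives overshoot = -18*bias - 46.
Solve -18*bias - 46 = -64: bias = (-64 + 46) / -18 = 1.

bias = 1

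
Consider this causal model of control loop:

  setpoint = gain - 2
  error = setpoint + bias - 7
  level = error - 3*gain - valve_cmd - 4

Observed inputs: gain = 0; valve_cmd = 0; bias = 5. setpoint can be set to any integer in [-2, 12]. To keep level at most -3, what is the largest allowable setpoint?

setpoint = 3

Intervening on setpoint fixes its value directly, overriding its dependence on gain.
Substituting into the error equation gives error = setpoint - 2.
So level = setpoint - 6.
Require setpoint - 6 ≤ -3, so setpoint ≤ 3.
The largest integer in [-2, 12] satisfying this is 3.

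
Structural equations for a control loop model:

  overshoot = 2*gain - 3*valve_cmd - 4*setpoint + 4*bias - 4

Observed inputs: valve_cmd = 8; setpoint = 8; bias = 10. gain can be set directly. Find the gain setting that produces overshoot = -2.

gain = 9

Substituting into the overshoot equation gives overshoot = 2*gain - 20.
Solve 2*gain - 20 = -2: gain = (-2 + 20) / 2 = 9.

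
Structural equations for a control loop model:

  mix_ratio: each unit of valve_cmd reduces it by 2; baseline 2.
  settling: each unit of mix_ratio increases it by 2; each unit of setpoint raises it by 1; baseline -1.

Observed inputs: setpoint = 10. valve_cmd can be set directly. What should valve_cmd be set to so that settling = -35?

Substituting into the settling equation gives settling = -4*valve_cmd + 13.
Solve -4*valve_cmd + 13 = -35: valve_cmd = (-35 - 13) / -4 = 12.

valve_cmd = 12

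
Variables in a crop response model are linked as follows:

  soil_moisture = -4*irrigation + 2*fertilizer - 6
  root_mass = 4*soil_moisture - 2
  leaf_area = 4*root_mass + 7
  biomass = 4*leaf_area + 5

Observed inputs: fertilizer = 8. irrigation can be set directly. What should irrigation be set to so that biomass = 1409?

irrigation = -3

Substituting into the soil_moisture equation gives soil_moisture = -4*irrigation + 10.
Substituting into the root_mass equation gives root_mass = -16*irrigation + 38.
So leaf_area = -64*irrigation + 159.
This gives biomass = -256*irrigation + 641.
Solve -256*irrigation + 641 = 1409: irrigation = (1409 - 641) / -256 = -3.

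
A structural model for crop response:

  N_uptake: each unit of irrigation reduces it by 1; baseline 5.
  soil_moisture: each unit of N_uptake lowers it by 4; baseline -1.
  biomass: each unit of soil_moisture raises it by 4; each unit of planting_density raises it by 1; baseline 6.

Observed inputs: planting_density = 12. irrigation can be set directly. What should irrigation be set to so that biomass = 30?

irrigation = 6

Substituting into the soil_moisture equation gives soil_moisture = 4*irrigation - 21.
Substituting into the biomass equation gives biomass = 16*irrigation - 66.
Solve 16*irrigation - 66 = 30: irrigation = (30 + 66) / 16 = 6.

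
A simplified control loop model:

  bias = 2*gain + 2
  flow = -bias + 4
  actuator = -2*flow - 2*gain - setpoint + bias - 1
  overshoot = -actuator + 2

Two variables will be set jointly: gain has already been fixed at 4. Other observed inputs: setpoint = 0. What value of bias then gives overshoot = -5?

bias = 8

With gain held at 4:
Intervening on bias fixes its value directly, overriding its dependence on gain.
Substituting into the actuator equation gives actuator = 3*bias - 17.
Substituting into the overshoot equation gives overshoot = -3*bias + 19.
Solve -3*bias + 19 = -5: bias = (-5 - 19) / -3 = 8.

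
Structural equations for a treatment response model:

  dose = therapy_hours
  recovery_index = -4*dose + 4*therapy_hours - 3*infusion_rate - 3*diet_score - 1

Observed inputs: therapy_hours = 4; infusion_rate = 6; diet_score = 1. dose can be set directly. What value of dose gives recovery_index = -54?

Intervening on dose fixes its value directly, overriding its dependence on therapy_hours.
Substituting into the recovery_index equation gives recovery_index = -4*dose - 6.
Solve -4*dose - 6 = -54: dose = (-54 + 6) / -4 = 12.

dose = 12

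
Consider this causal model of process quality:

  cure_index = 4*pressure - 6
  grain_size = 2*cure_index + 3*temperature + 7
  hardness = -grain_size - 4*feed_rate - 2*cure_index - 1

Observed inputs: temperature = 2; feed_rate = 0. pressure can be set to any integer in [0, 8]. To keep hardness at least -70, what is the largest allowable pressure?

Substituting into the grain_size equation gives grain_size = 8*pressure + 1.
hardness becomes -16*pressure + 10.
Require -16*pressure + 10 ≥ -70, so pressure ≤ 5.
The largest integer in [0, 8] satisfying this is 5.

pressure = 5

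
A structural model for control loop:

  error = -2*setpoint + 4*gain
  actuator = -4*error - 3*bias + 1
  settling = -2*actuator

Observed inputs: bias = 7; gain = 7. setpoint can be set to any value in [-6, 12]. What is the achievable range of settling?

Substituting into the error equation gives error = -2*setpoint + 28.
So actuator = 8*setpoint - 132.
This gives settling = -16*setpoint + 264.
Linear in setpoint, so extremes are at the endpoints: setpoint = -6 gives settling = 360; setpoint = 12 gives settling = 72.

72 to 360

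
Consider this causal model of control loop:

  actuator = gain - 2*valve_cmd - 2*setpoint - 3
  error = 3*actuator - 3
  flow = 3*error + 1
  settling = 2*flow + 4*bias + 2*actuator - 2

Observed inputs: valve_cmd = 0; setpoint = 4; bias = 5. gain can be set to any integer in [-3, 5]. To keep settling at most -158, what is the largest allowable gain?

Substituting into the actuator equation gives actuator = gain - 11.
Substituting into the error equation gives error = 3*gain - 36.
Substituting into the flow equation gives flow = 9*gain - 107.
Substituting into the settling equation gives settling = 20*gain - 218.
Require 20*gain - 218 ≤ -158, so gain ≤ 3.
The largest integer in [-3, 5] satisfying this is 3.

gain = 3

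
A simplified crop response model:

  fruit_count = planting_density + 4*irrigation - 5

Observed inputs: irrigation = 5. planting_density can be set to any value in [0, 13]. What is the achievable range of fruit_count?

15 to 28

Substituting into the fruit_count equation gives fruit_count = planting_density + 15.
Linear in planting_density, so extremes are at the endpoints: planting_density = 0 gives fruit_count = 15; planting_density = 13 gives fruit_count = 28.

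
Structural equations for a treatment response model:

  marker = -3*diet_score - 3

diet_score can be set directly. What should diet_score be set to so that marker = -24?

Solve -3*diet_score - 3 = -24: diet_score = (-24 + 3) / -3 = 7.

diet_score = 7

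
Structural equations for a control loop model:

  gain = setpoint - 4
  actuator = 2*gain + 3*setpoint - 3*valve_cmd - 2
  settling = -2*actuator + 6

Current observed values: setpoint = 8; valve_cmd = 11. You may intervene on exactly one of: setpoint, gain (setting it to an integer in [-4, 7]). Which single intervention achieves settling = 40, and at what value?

set gain = -3

Intervening on setpoint: settling = -10*setpoint + 92. Reaching 40 requires setpoint = 26/5, not an integer.
Intervening on gain: with other inputs at their observed values, settling = -4*gain + 28. Solving for 40 gives gain = -3, within [-4, 7].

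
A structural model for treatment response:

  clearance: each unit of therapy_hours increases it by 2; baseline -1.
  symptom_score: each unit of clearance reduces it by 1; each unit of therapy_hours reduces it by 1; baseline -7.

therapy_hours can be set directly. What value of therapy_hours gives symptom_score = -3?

Substituting into the symptom_score equation gives symptom_score = -3*therapy_hours - 6.
Solve -3*therapy_hours - 6 = -3: therapy_hours = (-3 + 6) / -3 = -1.

therapy_hours = -1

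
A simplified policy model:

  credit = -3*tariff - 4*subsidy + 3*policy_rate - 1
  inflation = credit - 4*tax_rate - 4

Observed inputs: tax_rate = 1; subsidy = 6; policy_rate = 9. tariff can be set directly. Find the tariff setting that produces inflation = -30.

tariff = 8

Substituting into the credit equation gives credit = -3*tariff + 2.
Substituting into the inflation equation gives inflation = -3*tariff - 6.
Solve -3*tariff - 6 = -30: tariff = (-30 + 6) / -3 = 8.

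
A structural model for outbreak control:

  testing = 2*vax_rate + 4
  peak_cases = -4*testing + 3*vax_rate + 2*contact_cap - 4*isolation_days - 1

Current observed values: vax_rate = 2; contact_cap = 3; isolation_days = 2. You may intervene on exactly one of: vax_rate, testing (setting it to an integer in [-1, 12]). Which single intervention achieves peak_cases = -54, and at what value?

set vax_rate = 7

Intervening on vax_rate: with other inputs at their observed values, peak_cases = -5*vax_rate - 19. Solving for -54 gives vax_rate = 7, within [-1, 12].
Intervening on testing: peak_cases = -4*testing + 3. Reaching -54 requires testing = 57/4, not an integer.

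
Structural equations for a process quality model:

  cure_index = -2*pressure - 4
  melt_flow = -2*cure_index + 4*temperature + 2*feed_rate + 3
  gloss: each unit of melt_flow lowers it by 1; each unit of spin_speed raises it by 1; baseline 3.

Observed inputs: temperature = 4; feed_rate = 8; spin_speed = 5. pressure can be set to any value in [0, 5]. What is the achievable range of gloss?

-55 to -35

Substituting into the melt_flow equation gives melt_flow = 4*pressure + 43.
gloss becomes -4*pressure - 35.
Linear in pressure, so extremes are at the endpoints: pressure = 0 gives gloss = -35; pressure = 5 gives gloss = -55.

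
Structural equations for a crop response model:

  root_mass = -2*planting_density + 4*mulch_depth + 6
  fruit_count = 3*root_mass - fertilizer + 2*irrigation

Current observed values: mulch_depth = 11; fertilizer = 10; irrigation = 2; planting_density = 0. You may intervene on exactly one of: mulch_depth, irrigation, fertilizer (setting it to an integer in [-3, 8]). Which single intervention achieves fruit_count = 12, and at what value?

Intervening on mulch_depth: with other inputs at their observed values, fruit_count = 12*mulch_depth + 12. Solving for 12 gives mulch_depth = 0, within [-3, 8].
Intervening on irrigation: fruit_count = 2*irrigation + 140. Reaching 12 requires irrigation = -64, outside [-3, 8].
Intervening on fertilizer: fruit_count = -fertilizer + 154. Reaching 12 requires fertilizer = 142, outside [-3, 8].

set mulch_depth = 0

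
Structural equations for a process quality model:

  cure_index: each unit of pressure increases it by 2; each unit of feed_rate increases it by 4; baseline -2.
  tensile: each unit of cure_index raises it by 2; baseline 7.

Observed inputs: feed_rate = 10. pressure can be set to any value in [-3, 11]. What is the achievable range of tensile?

Substituting into the cure_index equation gives cure_index = 2*pressure + 38.
Substituting into the tensile equation gives tensile = 4*pressure + 83.
Linear in pressure, so extremes are at the endpoints: pressure = -3 gives tensile = 71; pressure = 11 gives tensile = 127.

71 to 127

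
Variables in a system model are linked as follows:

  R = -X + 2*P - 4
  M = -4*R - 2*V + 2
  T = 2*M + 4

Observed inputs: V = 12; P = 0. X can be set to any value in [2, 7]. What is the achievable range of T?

8 to 48

Substituting into the R equation gives R = -X - 4.
So M = 4*X - 6.
T becomes 8*X - 8.
Linear in X, so extremes are at the endpoints: X = 2 gives T = 8; X = 7 gives T = 48.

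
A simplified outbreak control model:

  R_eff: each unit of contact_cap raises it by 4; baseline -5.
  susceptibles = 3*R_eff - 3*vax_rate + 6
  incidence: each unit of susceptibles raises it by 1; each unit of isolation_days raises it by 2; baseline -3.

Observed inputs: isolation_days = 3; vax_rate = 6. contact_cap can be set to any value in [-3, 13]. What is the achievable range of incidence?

-60 to 132

Substituting into the susceptibles equation gives susceptibles = 12*contact_cap - 27.
Substituting into the incidence equation gives incidence = 12*contact_cap - 24.
Linear in contact_cap, so extremes are at the endpoints: contact_cap = -3 gives incidence = -60; contact_cap = 13 gives incidence = 132.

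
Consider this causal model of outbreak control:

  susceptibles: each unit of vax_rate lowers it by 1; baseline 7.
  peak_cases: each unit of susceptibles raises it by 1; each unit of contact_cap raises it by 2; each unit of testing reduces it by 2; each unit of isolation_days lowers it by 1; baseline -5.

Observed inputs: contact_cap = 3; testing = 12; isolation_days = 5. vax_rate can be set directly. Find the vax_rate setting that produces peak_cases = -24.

Substituting into the peak_cases equation gives peak_cases = -vax_rate - 21.
Solve -vax_rate - 21 = -24: vax_rate = (-24 + 21) / -1 = 3.

vax_rate = 3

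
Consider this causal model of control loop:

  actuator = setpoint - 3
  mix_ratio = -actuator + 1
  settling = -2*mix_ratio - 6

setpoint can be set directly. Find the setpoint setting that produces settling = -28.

Substituting into the mix_ratio equation gives mix_ratio = -setpoint + 4.
settling becomes 2*setpoint - 14.
Solve 2*setpoint - 14 = -28: setpoint = (-28 + 14) / 2 = -7.

setpoint = -7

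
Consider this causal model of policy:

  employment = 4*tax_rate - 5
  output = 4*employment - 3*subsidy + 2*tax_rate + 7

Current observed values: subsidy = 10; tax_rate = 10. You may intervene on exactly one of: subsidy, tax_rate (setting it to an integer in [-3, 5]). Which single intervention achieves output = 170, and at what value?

set subsidy = -1

Intervening on subsidy: with other inputs at their observed values, output = -3*subsidy + 167. Solving for 170 gives subsidy = -1, within [-3, 5].
Intervening on tax_rate: output = 18*tax_rate - 43. Reaching 170 requires tax_rate = 71/6, not an integer.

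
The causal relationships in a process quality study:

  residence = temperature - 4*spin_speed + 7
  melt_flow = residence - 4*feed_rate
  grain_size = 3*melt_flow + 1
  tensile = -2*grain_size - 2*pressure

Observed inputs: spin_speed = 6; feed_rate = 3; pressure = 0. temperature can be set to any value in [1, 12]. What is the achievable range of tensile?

Substituting into the residence equation gives residence = temperature - 17.
This gives melt_flow = temperature - 29.
This gives grain_size = 3*temperature - 86.
Substituting into the tensile equation gives tensile = -6*temperature + 172.
Linear in temperature, so extremes are at the endpoints: temperature = 1 gives tensile = 166; temperature = 12 gives tensile = 100.

100 to 166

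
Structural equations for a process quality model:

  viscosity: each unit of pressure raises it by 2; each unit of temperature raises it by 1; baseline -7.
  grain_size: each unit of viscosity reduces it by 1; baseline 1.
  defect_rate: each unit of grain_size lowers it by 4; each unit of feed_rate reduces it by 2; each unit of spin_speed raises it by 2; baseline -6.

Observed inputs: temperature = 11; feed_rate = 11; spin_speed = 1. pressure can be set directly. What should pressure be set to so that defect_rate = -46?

pressure = -4

Substituting into the viscosity equation gives viscosity = 2*pressure + 4.
So grain_size = -2*pressure - 3.
Substituting into the defect_rate equation gives defect_rate = 8*pressure - 14.
Solve 8*pressure - 14 = -46: pressure = (-46 + 14) / 8 = -4.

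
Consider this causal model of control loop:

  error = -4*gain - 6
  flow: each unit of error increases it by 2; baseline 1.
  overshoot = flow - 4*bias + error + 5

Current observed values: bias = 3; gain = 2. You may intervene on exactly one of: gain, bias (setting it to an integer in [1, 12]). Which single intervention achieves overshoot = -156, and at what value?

set gain = 11

Intervening on gain: with other inputs at their observed values, overshoot = -12*gain - 24. Solving for -156 gives gain = 11, within [1, 12].
Intervening on bias: overshoot = -4*bias - 36. Reaching -156 requires bias = 30, outside [1, 12].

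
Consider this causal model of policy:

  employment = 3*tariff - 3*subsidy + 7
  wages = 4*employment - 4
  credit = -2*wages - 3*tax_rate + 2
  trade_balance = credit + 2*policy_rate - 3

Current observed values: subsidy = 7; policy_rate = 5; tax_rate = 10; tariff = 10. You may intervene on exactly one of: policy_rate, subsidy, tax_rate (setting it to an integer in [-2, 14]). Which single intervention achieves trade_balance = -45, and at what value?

set subsidy = 11

Intervening on policy_rate: trade_balance = 2*policy_rate - 151. Reaching -45 requires policy_rate = 53, outside [-2, 14].
Intervening on subsidy: with other inputs at their observed values, trade_balance = 24*subsidy - 309. Solving for -45 gives subsidy = 11, within [-2, 14].
Intervening on tax_rate: trade_balance = -3*tax_rate - 111. Reaching -45 requires tax_rate = -22, outside [-2, 14].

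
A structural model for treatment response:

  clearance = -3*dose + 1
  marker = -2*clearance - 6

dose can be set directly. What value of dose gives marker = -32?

dose = -4

Substituting into the marker equation gives marker = 6*dose - 8.
Solve 6*dose - 8 = -32: dose = (-32 + 8) / 6 = -4.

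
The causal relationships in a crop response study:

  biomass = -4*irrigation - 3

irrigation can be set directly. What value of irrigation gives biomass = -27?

Solve -4*irrigation - 3 = -27: irrigation = (-27 + 3) / -4 = 6.

irrigation = 6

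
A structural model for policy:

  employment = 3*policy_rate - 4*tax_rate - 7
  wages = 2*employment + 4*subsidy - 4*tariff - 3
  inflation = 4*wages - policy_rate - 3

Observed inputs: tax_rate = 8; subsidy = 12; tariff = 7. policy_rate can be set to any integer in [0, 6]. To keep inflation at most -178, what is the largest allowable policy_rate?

Substituting into the employment equation gives employment = 3*policy_rate - 39.
Substituting into the wages equation gives wages = 6*policy_rate - 61.
So inflation = 23*policy_rate - 247.
Require 23*policy_rate - 247 ≤ -178, so policy_rate ≤ 3.
The largest integer in [0, 6] satisfying this is 3.

policy_rate = 3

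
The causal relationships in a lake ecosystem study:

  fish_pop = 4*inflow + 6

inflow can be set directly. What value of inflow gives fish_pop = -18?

inflow = -6

Solve 4*inflow + 6 = -18: inflow = (-18 - 6) / 4 = -6.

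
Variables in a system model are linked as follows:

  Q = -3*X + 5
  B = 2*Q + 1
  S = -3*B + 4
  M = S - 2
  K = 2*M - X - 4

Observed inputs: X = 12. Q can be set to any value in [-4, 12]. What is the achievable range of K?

-162 to 30

Intervening on Q fixes its value directly, overriding its dependence on X.
Substituting into the S equation gives S = -6*Q + 1.
Substituting into the M equation gives M = -6*Q - 1.
Substituting into the K equation gives K = -12*Q - 18.
Linear in Q, so extremes are at the endpoints: Q = -4 gives K = 30; Q = 12 gives K = -162.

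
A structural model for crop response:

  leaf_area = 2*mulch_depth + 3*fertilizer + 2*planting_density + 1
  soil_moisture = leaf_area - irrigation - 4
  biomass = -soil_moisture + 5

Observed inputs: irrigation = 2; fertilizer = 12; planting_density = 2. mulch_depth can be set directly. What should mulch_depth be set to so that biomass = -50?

mulch_depth = 10

Substituting into the leaf_area equation gives leaf_area = 2*mulch_depth + 41.
Substituting into the soil_moisture equation gives soil_moisture = 2*mulch_depth + 35.
This gives biomass = -2*mulch_depth - 30.
Solve -2*mulch_depth - 30 = -50: mulch_depth = (-50 + 30) / -2 = 10.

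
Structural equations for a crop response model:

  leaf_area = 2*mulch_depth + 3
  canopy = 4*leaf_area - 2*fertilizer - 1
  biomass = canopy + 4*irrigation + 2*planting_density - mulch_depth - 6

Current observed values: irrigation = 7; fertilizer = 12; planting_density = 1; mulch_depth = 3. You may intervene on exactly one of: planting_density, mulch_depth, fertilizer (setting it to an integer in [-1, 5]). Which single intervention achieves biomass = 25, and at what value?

set mulch_depth = 2

Intervening on planting_density: biomass = 2*planting_density + 30. Reaching 25 requires planting_density = -5/2, not an integer.
Intervening on mulch_depth: with other inputs at their observed values, biomass = 7*mulch_depth + 11. Solving for 25 gives mulch_depth = 2, within [-1, 5].
Intervening on fertilizer: biomass = -2*fertilizer + 56. Reaching 25 requires fertilizer = 31/2, not an integer.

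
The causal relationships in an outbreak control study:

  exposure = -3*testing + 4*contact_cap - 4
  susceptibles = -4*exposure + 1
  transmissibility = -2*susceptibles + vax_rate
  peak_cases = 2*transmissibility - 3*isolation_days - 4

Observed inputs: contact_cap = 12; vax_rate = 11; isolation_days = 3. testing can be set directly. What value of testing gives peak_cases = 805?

testing = -2

Substituting into the exposure equation gives exposure = -3*testing + 44.
This gives susceptibles = 12*testing - 175.
Substituting into the transmissibility equation gives transmissibility = -24*testing + 361.
peak_cases becomes -48*testing + 709.
Solve -48*testing + 709 = 805: testing = (805 - 709) / -48 = -2.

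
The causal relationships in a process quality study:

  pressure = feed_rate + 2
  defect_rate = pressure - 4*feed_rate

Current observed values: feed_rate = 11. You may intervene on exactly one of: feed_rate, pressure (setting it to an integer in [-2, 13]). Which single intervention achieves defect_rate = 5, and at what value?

set feed_rate = -1

Intervening on feed_rate: with other inputs at their observed values, defect_rate = -3*feed_rate + 2. Solving for 5 gives feed_rate = -1, within [-2, 13].
Intervening on pressure: defect_rate = pressure - 44. Reaching 5 requires pressure = 49, outside [-2, 13].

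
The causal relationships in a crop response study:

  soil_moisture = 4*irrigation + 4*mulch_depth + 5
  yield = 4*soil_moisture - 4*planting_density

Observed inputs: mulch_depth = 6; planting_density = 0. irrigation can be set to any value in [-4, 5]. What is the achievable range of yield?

52 to 196

Substituting into the soil_moisture equation gives soil_moisture = 4*irrigation + 29.
Substituting into the yield equation gives yield = 16*irrigation + 116.
Linear in irrigation, so extremes are at the endpoints: irrigation = -4 gives yield = 52; irrigation = 5 gives yield = 196.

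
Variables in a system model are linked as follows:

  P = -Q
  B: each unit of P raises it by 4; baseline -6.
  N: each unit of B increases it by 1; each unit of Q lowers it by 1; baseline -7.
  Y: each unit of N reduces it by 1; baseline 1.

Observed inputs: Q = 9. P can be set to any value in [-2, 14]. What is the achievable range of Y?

-33 to 31

Intervening on P fixes its value directly, overriding its dependence on Q.
Substituting into the N equation gives N = 4*P - 22.
Substituting into the Y equation gives Y = -4*P + 23.
Linear in P, so extremes are at the endpoints: P = -2 gives Y = 31; P = 14 gives Y = -33.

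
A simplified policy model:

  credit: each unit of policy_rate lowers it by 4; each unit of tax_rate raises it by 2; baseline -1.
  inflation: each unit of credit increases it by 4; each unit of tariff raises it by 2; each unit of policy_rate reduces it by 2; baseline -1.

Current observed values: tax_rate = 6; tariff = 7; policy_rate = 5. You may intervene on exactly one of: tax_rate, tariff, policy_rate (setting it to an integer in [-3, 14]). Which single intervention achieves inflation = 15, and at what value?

Intervening on tax_rate: with other inputs at their observed values, inflation = 8*tax_rate - 81. Solving for 15 gives tax_rate = 12, within [-3, 14].
Intervening on tariff: inflation = 2*tariff - 47. Reaching 15 requires tariff = 31, outside [-3, 14].
Intervening on policy_rate: inflation = -18*policy_rate + 57. Reaching 15 requires policy_rate = 7/3, not an integer.

set tax_rate = 12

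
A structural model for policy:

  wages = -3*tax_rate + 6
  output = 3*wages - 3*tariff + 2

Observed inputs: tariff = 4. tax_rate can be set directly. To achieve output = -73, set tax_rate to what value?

tax_rate = 9

Substituting into the output equation gives output = -9*tax_rate + 8.
Solve -9*tax_rate + 8 = -73: tax_rate = (-73 - 8) / -9 = 9.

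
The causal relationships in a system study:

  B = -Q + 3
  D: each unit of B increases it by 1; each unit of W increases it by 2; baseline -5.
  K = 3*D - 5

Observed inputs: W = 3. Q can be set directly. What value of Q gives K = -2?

Q = 3

Substituting into the D equation gives D = -Q + 4.
Substituting into the K equation gives K = -3*Q + 7.
Solve -3*Q + 7 = -2: Q = (-2 - 7) / -3 = 3.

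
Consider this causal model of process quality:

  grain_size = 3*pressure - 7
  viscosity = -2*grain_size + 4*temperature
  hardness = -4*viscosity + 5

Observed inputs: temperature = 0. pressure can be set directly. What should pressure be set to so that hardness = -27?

pressure = 1

Substituting into the viscosity equation gives viscosity = -6*pressure + 14.
This gives hardness = 24*pressure - 51.
Solve 24*pressure - 51 = -27: pressure = (-27 + 51) / 24 = 1.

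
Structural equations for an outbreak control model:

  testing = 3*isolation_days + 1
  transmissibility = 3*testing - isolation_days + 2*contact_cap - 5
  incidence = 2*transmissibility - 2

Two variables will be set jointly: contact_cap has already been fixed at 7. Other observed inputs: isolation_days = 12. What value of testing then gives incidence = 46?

testing = 9

With contact_cap held at 7:
Intervening on testing fixes its value directly, overriding its dependence on isolation_days.
Substituting into the transmissibility equation gives transmissibility = 3*testing - 3.
incidence becomes 6*testing - 8.
Solve 6*testing - 8 = 46: testing = (46 + 8) / 6 = 9.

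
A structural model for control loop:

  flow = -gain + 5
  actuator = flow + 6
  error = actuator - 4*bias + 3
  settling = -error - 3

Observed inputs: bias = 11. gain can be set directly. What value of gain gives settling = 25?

gain = -2

Substituting into the actuator equation gives actuator = -gain + 11.
Substituting into the error equation gives error = -gain - 30.
Substituting into the settling equation gives settling = gain + 27.
Solve gain + 27 = 25: gain = (25 - 27) / 1 = -2.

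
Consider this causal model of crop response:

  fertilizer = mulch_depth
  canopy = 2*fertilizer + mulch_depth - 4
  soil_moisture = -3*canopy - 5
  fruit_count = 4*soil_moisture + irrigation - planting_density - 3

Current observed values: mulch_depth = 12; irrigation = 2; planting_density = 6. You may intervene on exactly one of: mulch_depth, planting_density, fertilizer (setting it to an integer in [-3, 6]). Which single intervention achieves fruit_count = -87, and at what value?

set mulch_depth = 3

Intervening on mulch_depth: with other inputs at their observed values, fruit_count = -36*mulch_depth + 21. Solving for -87 gives mulch_depth = 3, within [-3, 6].
Intervening on planting_density: fruit_count = -planting_density - 405. Reaching -87 requires planting_density = -318, outside [-3, 6].
Intervening on fertilizer: fruit_count = -24*fertilizer - 123. Reaching -87 requires fertilizer = -3/2, not an integer.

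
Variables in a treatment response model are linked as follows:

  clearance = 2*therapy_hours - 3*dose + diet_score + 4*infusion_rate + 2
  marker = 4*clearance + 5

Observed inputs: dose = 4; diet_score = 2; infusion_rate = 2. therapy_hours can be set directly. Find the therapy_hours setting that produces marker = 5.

Substituting into the clearance equation gives clearance = 2*therapy_hours.
This gives marker = 8*therapy_hours + 5.
Solve 8*therapy_hours + 5 = 5: therapy_hours = (5 - 5) / 8 = 0.

therapy_hours = 0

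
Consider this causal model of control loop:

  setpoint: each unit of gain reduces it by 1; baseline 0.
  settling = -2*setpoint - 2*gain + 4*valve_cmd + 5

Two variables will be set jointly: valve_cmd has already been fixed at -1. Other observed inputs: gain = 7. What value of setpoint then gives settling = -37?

setpoint = 12

With valve_cmd held at -1:
Intervening on setpoint fixes its value directly, overriding its dependence on gain.
Substituting into the settling equation gives settling = -2*setpoint - 13.
Solve -2*setpoint - 13 = -37: setpoint = (-37 + 13) / -2 = 12.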